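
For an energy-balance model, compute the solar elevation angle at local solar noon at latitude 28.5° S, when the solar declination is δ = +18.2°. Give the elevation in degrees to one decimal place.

43.3°

At local noon the hour angle is zero, so the zenith angle equals |ϕ − δ| = |-28.5° − (+18.200°)| = 46.700°.
Elevation = 90° − 46.700° = 43.3°.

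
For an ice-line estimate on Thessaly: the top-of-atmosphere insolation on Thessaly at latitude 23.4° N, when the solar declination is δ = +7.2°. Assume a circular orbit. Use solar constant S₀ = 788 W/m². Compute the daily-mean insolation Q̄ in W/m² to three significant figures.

Q̄ ≈ 248 W/m²

cos H₀ = −tan(+23.4°) tan(+7.200°) = -0.0547, H₀ = 1.6255 rad.
Bracket: H₀ sin φ sin δ + cos φ cos δ sin H₀ = 1.6255×0.39715×0.12533 + 0.91775×0.99211×0.99850 = 0.080909 + 0.909143 = 0.990052.
Q̄ = (S₀/π) × [bracket] = (788/π) × 0.990052 = 248.3 W/m².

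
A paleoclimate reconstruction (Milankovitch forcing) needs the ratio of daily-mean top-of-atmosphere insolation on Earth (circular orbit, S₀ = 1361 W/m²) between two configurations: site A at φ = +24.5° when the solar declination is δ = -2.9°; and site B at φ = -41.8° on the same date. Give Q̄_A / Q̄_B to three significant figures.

Q̄_A / Q̄_B ≈ 1.10

— Configuration A (φ=+24.5°):
cos H₀ = −tan(+24.5°) tan(-2.900°) = 0.0231, H₀ = 1.5477 rad.
Bracket: H₀ sin φ sin δ + cos φ cos δ sin H₀ = 1.5477×0.41469×-0.05059 + 0.90996×0.99872×0.99973 = -0.032469 + 0.908550 = 0.876081.
Q̄ = (S₀/π) × [bracket] = (1361/π) × 0.876081 = 379.54 W/m².
— Configuration B (φ=-41.8°):
cos H₀ = −tan(-41.8°) tan(-2.900°) = -0.0453, H₀ = 1.6161 rad.
Bracket: H₀ sin φ sin δ + cos φ cos δ sin H₀ = 1.6161×-0.66653×-0.05059 + 0.74548×0.99872×0.99897 = 0.054494 + 0.743759 = 0.798253.
Q̄ = (S₀/π) × [bracket] = (1361/π) × 0.798253 = 345.82 W/m².
Ratio Q̄_A / Q̄_B = 379.54 / 345.82 = 1.098.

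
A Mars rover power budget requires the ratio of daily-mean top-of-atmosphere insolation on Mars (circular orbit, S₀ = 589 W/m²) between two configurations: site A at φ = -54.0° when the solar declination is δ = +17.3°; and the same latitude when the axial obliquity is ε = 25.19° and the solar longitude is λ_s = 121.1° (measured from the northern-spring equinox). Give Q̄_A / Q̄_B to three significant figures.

Q̄_A / Q̄_B ≈ 1.42

— Configuration A (φ=-54.0°):
cos H₀ = −tan(-54.0°) tan(+17.300°) = 0.4287, H₀ = 1.1277 rad.
Bracket: H₀ sin φ sin δ + cos φ cos δ sin H₀ = 1.1277×-0.80902×0.29737 + 0.58779×0.95476×0.90345 = -0.271300 + 0.507015 = 0.235715.
Q̄ = (S₀/π) × [bracket] = (589/π) × 0.235715 = 44.193 W/m².
— Configuration B (φ=-54.0°):
Solar declination: sin δ = sin ε · sin λ_s = sin 25.19° × sin 121.1° = 0.36445, so δ = +21.373°.
cos H₀ = −tan(-54.0°) tan(+21.373°) = 0.5387, H₀ = 1.0019 rad.
Bracket: H₀ sin φ sin δ + cos φ cos δ sin H₀ = 1.0019×-0.80902×0.36445 + 0.58779×0.93122×0.84252 = -0.295408 + 0.461163 = 0.165755.
Q̄ = (S₀/π) × [bracket] = (589/π) × 0.165755 = 31.076 W/m².
Ratio Q̄_A / Q̄_B = 44.193 / 31.076 = 1.422.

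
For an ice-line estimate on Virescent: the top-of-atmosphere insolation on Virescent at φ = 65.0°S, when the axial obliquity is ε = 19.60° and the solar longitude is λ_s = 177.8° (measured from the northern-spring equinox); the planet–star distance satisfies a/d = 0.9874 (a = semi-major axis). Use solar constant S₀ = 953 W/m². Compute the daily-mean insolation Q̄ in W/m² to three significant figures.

Q̄ ≈ 120 W/m²

Solar declination: sin δ = sin ε · sin λ_s = sin 19.60° × sin 177.8° = 0.01288, so δ = +0.738°.
cos H₀ = −tan(-65.0°) tan(+0.738°) = 0.0276, H₀ = 1.5432 rad.
Bracket: H₀ sin φ sin δ + cos φ cos δ sin H₀ = 1.5432×-0.90631×0.01288 + 0.42262×0.99992×0.99962 = -0.018014 + 0.422426 = 0.404412.
Inverse-square distance factor (a/d)² = 0.9874² = 0.974959.
Q̄ = (S₀/π) × 0.974959 × [bracket] = (953/π) × 0.974959 × 0.404412 = 119.6 W/m².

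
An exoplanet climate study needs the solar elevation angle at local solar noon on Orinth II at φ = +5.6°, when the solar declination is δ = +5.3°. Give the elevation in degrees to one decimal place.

At local noon the hour angle is zero, so the zenith angle equals |φ − δ| = |+5.6° − (+5.300°)| = 0.300°.
Elevation = 90° − 0.300° = 89.7°.

89.7°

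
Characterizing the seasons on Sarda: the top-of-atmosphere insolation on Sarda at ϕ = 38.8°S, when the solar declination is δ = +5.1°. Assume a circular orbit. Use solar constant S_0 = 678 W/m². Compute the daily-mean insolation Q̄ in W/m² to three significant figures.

Q̄ ≈ 149 W/m²

cos h₀ = −tan(-38.8°) tan(+5.100°) = 0.0718, h₀ = 1.4990 rad.
Bracket: h₀ sin ϕ sin δ + cos ϕ cos δ sin h₀ = 1.4990×-0.62660×0.08889 + 0.77934×0.99604×0.99742 = -0.083492 + 0.774251 = 0.690759.
Q̄ = (S_0/π) × [bracket] = (678/π) × 0.690759 = 149.1 W/m².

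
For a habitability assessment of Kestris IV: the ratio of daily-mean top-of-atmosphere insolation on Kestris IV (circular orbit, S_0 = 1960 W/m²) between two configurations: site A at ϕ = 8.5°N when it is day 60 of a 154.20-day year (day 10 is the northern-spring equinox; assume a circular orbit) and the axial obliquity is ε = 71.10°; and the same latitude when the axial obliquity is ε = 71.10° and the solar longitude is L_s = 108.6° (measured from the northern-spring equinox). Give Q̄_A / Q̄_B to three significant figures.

Q̄_A / Q̄_B ≈ 1.11

— Configuration A (ϕ=+8.5°):
Solar longitude: L_s = 360° × (60 − 10)/154.20 = 116.732°.
sin δ = sin 71.10° × sin 116.732° = 0.84497, so δ = +57.669°.
cos h₀ = −tan(+8.5°) tan(+57.669°) = -0.2361, h₀ = 1.8092 rad.
Bracket: h₀ sin ϕ sin δ + cos ϕ cos δ sin h₀ = 1.8092×0.14781×0.84497 + 0.98902×0.53481×0.97172 = 0.225960 + 0.513979 = 0.739939.
Q̄ = (S_0/π) × [bracket] = (1960/π) × 0.739939 = 461.64 W/m².
— Configuration B (ϕ=+8.5°):
Solar declination: sin δ = sin ε · sin L_s = sin 71.10° × sin 108.6° = 0.89667, so δ = +63.724°.
cos h₀ = −tan(+8.5°) tan(+63.724°) = -0.3027, h₀ = 1.8783 rad.
Bracket: h₀ sin ϕ sin δ + cos ϕ cos δ sin h₀ = 1.8783×0.14781×0.89667 + 0.98902×0.44270×0.95308 = 0.248944 + 0.417296 = 0.666240.
Q̄ = (S_0/π) × [bracket] = (1960/π) × 0.666240 = 415.66 W/m².
Ratio Q̄_A / Q̄_B = 461.64 / 415.66 = 1.111.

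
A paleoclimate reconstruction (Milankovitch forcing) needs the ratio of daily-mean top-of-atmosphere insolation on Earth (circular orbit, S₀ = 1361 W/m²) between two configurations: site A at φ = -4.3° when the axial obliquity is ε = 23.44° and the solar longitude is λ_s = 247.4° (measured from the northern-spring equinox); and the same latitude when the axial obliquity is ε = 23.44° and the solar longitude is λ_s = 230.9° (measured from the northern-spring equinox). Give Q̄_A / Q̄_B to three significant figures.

Q̄_A / Q̄_B ≈ 0.986

— Configuration A (φ=-4.3°):
Solar declination: sin δ = sin ε · sin λ_s = sin 23.44° × sin 247.4° = -0.36724, so δ = -21.546°.
cos H₀ = −tan(-4.3°) tan(-21.546°) = -0.0297, H₀ = 1.6005 rad.
Bracket: H₀ sin φ sin δ + cos φ cos δ sin H₀ = 1.6005×-0.07498×-0.36724 + 0.99719×0.93013×0.99956 = 0.044071 + 0.927108 = 0.971179.
Q̄ = (S₀/π) × [bracket] = (1361/π) × 0.971179 = 420.73 W/m².
— Configuration B (φ=-4.3°):
Solar declination: sin δ = sin ε · sin λ_s = sin 23.44° × sin 230.9° = -0.30870, so δ = -17.981°.
cos H₀ = −tan(-4.3°) tan(-17.981°) = -0.0244, H₀ = 1.5952 rad.
Bracket: H₀ sin φ sin δ + cos φ cos δ sin H₀ = 1.5952×-0.07498×-0.30870 + 0.99719×0.95116×0.99970 = 0.036923 + 0.948203 = 0.985126.
Q̄ = (S₀/π) × [bracket] = (1361/π) × 0.985126 = 426.78 W/m².
Ratio Q̄_A / Q̄_B = 420.73 / 426.78 = 0.9858.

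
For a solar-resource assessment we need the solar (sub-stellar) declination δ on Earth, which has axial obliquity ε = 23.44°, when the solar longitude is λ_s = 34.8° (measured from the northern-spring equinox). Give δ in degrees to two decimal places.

δ = +13.12°

sin δ = sin ε · sin λ_s = sin 23.44° × sin 34.8° = 0.227023.
δ = arcsin(0.227023) = +13.12°.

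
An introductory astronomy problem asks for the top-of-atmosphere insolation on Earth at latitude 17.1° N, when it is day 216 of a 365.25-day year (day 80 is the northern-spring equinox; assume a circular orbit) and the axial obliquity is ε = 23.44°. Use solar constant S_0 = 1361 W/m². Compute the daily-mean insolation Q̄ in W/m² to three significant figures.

Q̄ ≈ 456 W/m²

Solar longitude: L_s = 360° × (216 − 80)/365.25 = 134.045°.
sin δ = sin 23.44° × sin 134.045° = 0.28593, so δ = +16.614°.
cos h₀ = −tan(+17.1°) tan(+16.614°) = -0.0918, h₀ = 1.6627 rad.
Bracket: h₀ sin ϕ sin δ + cos ϕ cos δ sin h₀ = 1.6627×0.29404×0.28593 + 0.95579×0.95825×0.99578 = 0.139791 + 0.912021 = 1.051812.
Q̄ = (S_0/π) × [bracket] = (1361/π) × 1.051812 = 455.7 W/m².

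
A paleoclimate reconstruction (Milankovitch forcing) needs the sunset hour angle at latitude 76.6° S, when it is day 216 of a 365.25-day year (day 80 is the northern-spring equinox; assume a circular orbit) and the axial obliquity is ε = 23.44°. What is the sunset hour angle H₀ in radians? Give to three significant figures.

H₀ = 0.00 rad

Solar longitude: λ_s = 360° × (216 − 80)/365.25 = 134.045°.
sin δ = sin 23.44° × sin 134.045° = 0.28593, so δ = +16.614°.
cos H₀ = −tan φ · tan δ = 1.2525 ≥ 1, so the Sun never rises (polar night) and H₀ = 0.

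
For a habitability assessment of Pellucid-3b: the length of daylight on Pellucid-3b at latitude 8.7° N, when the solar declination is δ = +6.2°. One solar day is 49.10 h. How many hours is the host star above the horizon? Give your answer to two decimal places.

cos H₀ = −tan φ · tan δ = −tan(+8.7°) × tan(+6.200°) = -0.0166, so H₀ = 1.5874 rad = 90.95°.
Daylight = 2H₀/(2π) × 49.10 h = (1.5874/π) × 49.10 = 24.81 h.

24.81 h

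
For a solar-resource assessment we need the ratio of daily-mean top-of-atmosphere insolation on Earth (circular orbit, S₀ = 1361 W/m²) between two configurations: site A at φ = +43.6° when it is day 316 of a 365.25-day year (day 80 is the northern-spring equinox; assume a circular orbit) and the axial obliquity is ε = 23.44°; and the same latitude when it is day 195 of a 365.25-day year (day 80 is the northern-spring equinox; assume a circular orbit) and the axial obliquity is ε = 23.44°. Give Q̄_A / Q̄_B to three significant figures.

— Configuration A (φ=+43.6°):
Solar longitude: λ_s = 360° × (316 − 80)/365.25 = 232.608°.
sin δ = sin 23.44° × sin 232.608° = -0.31604, so δ = -18.424°.
cos H₀ = −tan(+43.6°) tan(-18.424°) = 0.3172, H₀ = 1.2480 rad.
Bracket: H₀ sin φ sin δ + cos φ cos δ sin H₀ = 1.2480×0.68962×-0.31604 + 0.72417×0.94875×0.94835 = -0.271998 + 0.651570 = 0.379572.
Q̄ = (S₀/π) × [bracket] = (1361/π) × 0.379572 = 164.44 W/m².
— Configuration B (φ=+43.6°):
Solar longitude: λ_s = 360° × (195 − 80)/365.25 = 113.347°.
sin δ = sin 23.44° × sin 113.347° = 0.36522, so δ = +21.421°.
cos H₀ = −tan(+43.6°) tan(+21.421°) = -0.3736, H₀ = 1.9537 rad.
Bracket: H₀ sin φ sin δ + cos φ cos δ sin H₀ = 1.9537×0.68962×0.36522 + 0.72417×0.93092×0.92759 = 0.492065 + 0.625330 = 1.117395.
Q̄ = (S₀/π) × [bracket] = (1361/π) × 1.117395 = 484.08 W/m².
Ratio Q̄_A / Q̄_B = 164.44 / 484.08 = 0.3397.

Q̄_A / Q̄_B ≈ 0.340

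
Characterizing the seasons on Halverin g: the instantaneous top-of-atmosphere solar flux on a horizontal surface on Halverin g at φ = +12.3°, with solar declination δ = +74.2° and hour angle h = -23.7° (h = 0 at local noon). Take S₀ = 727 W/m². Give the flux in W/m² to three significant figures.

cos θ_z = sin φ sin δ + cos φ cos δ cos h = 0.204982 + 0.243594 = 0.448576.
Flux = S₀ · cos θ_z = 727 × 0.448576 = 326.1 W/m².

326 W/m²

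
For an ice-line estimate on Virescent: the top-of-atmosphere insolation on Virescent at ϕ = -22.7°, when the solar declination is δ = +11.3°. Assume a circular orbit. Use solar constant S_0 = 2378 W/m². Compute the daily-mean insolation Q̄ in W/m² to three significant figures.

cos h₀ = −tan(-22.7°) tan(+11.300°) = 0.0836, h₀ = 1.4871 rad.
Bracket: h₀ sin ϕ sin δ + cos ϕ cos δ sin h₀ = 1.4871×-0.38591×0.19595 + 0.92254×0.98061×0.99650 = -0.112453 + 0.901486 = 0.789033.
Q̄ = (S_0/π) × [bracket] = (2378/π) × 0.789033 = 597.3 W/m².

Q̄ ≈ 597 W/m²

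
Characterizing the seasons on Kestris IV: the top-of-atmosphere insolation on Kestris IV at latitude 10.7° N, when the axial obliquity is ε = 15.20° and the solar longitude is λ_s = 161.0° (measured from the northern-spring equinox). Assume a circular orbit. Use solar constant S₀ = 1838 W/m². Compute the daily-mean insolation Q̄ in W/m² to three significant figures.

Q̄ ≈ 587 W/m²

Solar declination: sin δ = sin ε · sin λ_s = sin 15.20° × sin 161.0° = 0.08536, so δ = +4.897°.
cos H₀ = −tan(+10.7°) tan(+4.897°) = -0.0162, H₀ = 1.5870 rad.
Bracket: H₀ sin φ sin δ + cos φ cos δ sin H₀ = 1.5870×0.18567×0.08536 + 0.98261×0.99635×0.99987 = 0.025152 + 0.978896 = 1.004048.
Q̄ = (S₀/π) × [bracket] = (1838/π) × 1.004048 = 587.4 W/m².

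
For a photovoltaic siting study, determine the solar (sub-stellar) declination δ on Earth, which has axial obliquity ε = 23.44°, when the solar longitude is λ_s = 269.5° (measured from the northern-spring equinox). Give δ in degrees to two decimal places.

sin δ = sin ε · sin λ_s = sin 23.44° × sin 269.5° = -0.397773.
δ = arcsin(-0.397773) = -23.44°.

δ = -23.44°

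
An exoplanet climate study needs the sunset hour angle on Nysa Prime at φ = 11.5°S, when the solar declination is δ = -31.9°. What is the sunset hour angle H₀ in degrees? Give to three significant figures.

H₀ = 97.3°

cos H₀ = −tan φ · tan δ = −tan(-11.5°) × tan(-31.900°) = -0.1266, so H₀ = 1.6978 rad = 97.28°.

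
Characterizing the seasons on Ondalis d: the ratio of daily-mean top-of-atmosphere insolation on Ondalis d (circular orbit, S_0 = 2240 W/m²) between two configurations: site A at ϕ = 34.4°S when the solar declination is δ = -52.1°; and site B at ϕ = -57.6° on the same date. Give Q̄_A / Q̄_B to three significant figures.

— Configuration A (ϕ=-34.4°):
cos h₀ = −tan(-34.4°) tan(-52.100°) = -0.8796, h₀ = 2.6457 rad.
Bracket: h₀ sin ϕ sin δ + cos ϕ cos δ sin h₀ = 2.6457×-0.56497×-0.78908 + 0.82511×0.61429×0.47580 = 1.179470 + 0.241162 = 1.420632.
Q̄ = (S_0/π) × [bracket] = (2240/π) × 1.420632 = 1012.9 W/m².
— Configuration B (ϕ=-57.6°):
cos h₀ = −tan(-57.6°) tan(-52.100°) = -2.0241 ≤ −1 ⇒ polar day, h₀ = π.
Bracket: h₀ sin ϕ sin δ + cos ϕ cos δ sin h₀ = 3.1416×-0.84433×-0.78908 + 0.53583×0.61429×0.00000 = 2.093072 + 0.000000 = 2.093072.
Q̄ = (S_0/π) × [bracket] = (2240/π) × 2.093072 = 1492.4 W/m².
Ratio Q̄_A / Q̄_B = 1012.9 / 1492.4 = 0.6787.

Q̄_A / Q̄_B ≈ 0.679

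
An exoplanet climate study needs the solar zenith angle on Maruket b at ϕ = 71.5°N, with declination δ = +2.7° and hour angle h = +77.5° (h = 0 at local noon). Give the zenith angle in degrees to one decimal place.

θ_z = 83.5°

cos θ_z = sin ϕ sin δ + cos ϕ cos δ cos h = 0.044672 + 0.068601 = 0.113273.
θ_z = arccos(0.113273) = 83.5°.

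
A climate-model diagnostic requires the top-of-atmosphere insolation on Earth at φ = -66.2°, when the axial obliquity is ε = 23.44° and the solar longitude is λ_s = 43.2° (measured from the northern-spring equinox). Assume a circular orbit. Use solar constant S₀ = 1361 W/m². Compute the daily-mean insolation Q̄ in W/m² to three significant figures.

Solar declination: sin δ = sin ε · sin λ_s = sin 23.44° × sin 43.2° = 0.27230, so δ = +15.801°.
cos H₀ = −tan(-66.2°) tan(+15.801°) = 0.6416, H₀ = 0.8742 rad.
Bracket: H₀ sin φ sin δ + cos φ cos δ sin H₀ = 0.8742×-0.91496×0.27230 + 0.40355×0.96221×0.76700 = -0.217801 + 0.297826 = 0.080025.
Q̄ = (S₀/π) × [bracket] = (1361/π) × 0.080025 = 34.67 W/m².

Q̄ ≈ 34.7 W/m²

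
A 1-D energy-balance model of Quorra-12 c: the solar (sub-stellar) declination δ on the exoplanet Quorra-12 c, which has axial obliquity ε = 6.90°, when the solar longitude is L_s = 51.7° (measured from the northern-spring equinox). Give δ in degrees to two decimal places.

sin δ = sin ε · sin L_s = sin 6.90° × sin 51.7° = 0.094281.
δ = arcsin(0.094281) = +5.41°.

δ = +5.41°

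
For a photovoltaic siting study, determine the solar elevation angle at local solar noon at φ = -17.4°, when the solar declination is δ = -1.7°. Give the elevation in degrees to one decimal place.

74.3°

At local noon the hour angle is zero, so the zenith angle equals |φ − δ| = |-17.4° − (-1.700°)| = 15.700°.
Elevation = 90° − 15.700° = 74.3°.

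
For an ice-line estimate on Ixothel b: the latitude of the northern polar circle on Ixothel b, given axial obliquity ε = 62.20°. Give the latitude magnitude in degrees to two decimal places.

27.80°

The polar circle is the lowest latitude that experiences at least one full rotation of continuous daylight at the northern-summer solstice; it lies at |φ| = 90° − ε = 90° − 62.20° = 27.80°.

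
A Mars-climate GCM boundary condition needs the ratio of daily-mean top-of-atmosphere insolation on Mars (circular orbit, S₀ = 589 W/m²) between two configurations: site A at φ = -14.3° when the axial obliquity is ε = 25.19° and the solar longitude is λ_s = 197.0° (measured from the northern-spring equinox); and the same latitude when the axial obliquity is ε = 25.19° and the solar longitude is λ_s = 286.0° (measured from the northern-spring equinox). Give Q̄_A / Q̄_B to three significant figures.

Q̄_A / Q̄_B ≈ 0.963

— Configuration A (φ=-14.3°):
Solar declination: sin δ = sin ε · sin λ_s = sin 25.19° × sin 197.0° = -0.12444, so δ = -7.148°.
cos H₀ = −tan(-14.3°) tan(-7.148°) = -0.0320, H₀ = 1.6028 rad.
Bracket: H₀ sin φ sin δ + cos φ cos δ sin H₀ = 1.6028×-0.24700×-0.12444 + 0.96902×0.99223×0.99949 = 0.049265 + 0.961000 = 1.010265.
Q̄ = (S₀/π) × [bracket] = (589/π) × 1.010265 = 189.41 W/m².
— Configuration B (φ=-14.3°):
Solar declination: sin δ = sin ε · sin λ_s = sin 25.19° × sin 286.0° = -0.40913, so δ = -24.150°.
cos H₀ = −tan(-14.3°) tan(-24.150°) = -0.1143, H₀ = 1.6853 rad.
Bracket: H₀ sin φ sin δ + cos φ cos δ sin H₀ = 1.6853×-0.24700×-0.40913 + 0.96902×0.91247×0.99345 = 0.170308 + 0.878410 = 1.048718.
Q̄ = (S₀/π) × [bracket] = (589/π) × 1.048718 = 196.62 W/m².
Ratio Q̄_A / Q̄_B = 189.41 / 196.62 = 0.9633.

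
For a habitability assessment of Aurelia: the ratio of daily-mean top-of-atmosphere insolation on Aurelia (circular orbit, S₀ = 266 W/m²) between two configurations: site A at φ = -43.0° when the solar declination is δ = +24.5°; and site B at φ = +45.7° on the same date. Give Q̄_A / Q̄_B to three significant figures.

Q̄_A / Q̄_B ≈ 0.241

— Configuration A (φ=-43.0°):
cos H₀ = −tan(-43.0°) tan(+24.500°) = 0.4250, H₀ = 1.1319 rad.
Bracket: H₀ sin φ sin δ + cos φ cos δ sin H₀ = 1.1319×-0.68200×0.41469 + 0.73135×0.90996×0.90521 = -0.320122 + 0.602417 = 0.282295.
Q̄ = (S₀/π) × [bracket] = (266/π) × 0.282295 = 23.902 W/m².
— Configuration B (φ=+45.7°):
cos H₀ = −tan(+45.7°) tan(+24.500°) = -0.4670, H₀ = 2.0567 rad.
Bracket: H₀ sin φ sin δ + cos φ cos δ sin H₀ = 2.0567×0.71569×0.41469 + 0.69842×0.90996×0.88426 = 0.610407 + 0.561978 = 1.172385.
Q̄ = (S₀/π) × [bracket] = (266/π) × 1.172385 = 99.266 W/m².
Ratio Q̄_A / Q̄_B = 23.902 / 99.266 = 0.2408.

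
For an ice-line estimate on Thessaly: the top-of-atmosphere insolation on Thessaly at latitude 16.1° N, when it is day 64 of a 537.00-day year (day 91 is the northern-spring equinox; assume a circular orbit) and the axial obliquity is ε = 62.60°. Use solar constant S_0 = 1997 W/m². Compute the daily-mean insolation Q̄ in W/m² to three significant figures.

Solar longitude: L_s = 360° × (64 − 91)/537.00 = -18.101°, i.e. -18.101° + 360° = 341.899°.
sin δ = sin 62.60° × sin 341.899° = -0.27583, so δ = -16.012°.
cos h₀ = −tan(+16.1°) tan(-16.012°) = 0.0828, h₀ = 1.4879 rad.
Bracket: h₀ sin ϕ sin δ + cos ϕ cos δ sin h₀ = 1.4879×0.27731×-0.27583 + 0.96078×0.96121×0.99656 = -0.113810 + 0.920334 = 0.806524.
Q̄ = (S_0/π) × [bracket] = (1997/π) × 0.806524 = 512.7 W/m².

Q̄ ≈ 513 W/m²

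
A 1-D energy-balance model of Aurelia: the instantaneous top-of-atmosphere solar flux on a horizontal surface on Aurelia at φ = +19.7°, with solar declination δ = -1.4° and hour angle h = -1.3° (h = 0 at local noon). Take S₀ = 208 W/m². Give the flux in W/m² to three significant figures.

194 W/m²

cos θ_z = sin φ sin δ + cos φ cos δ cos h = -0.008236 + 0.940947 = 0.932711.
Flux = S₀ · cos θ_z = 208 × 0.932711 = 194.0 W/m².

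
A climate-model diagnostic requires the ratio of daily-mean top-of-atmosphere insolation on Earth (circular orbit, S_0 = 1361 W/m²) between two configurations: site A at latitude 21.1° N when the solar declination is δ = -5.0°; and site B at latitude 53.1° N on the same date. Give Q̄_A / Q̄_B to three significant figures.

Q̄_A / Q̄_B ≈ 1.79

— Configuration A (ϕ=+21.1°):
cos h₀ = −tan(+21.1°) tan(-5.000°) = 0.0338, h₀ = 1.5370 rad.
Bracket: h₀ sin ϕ sin δ + cos ϕ cos δ sin h₀ = 1.5370×0.36000×-0.08716 + 0.93295×0.99619×0.99943 = -0.048227 + 0.928866 = 0.880639.
Q̄ = (S_0/π) × [bracket] = (1361/π) × 0.880639 = 381.51 W/m².
— Configuration B (ϕ=+53.1°):
cos h₀ = −tan(+53.1°) tan(-5.000°) = 0.1165, h₀ = 1.4540 rad.
Bracket: h₀ sin ϕ sin δ + cos ϕ cos δ sin h₀ = 1.4540×0.79968×-0.08716 + 0.60042×0.99619×0.99319 = -0.101344 + 0.594059 = 0.492715.
Q̄ = (S_0/π) × [bracket] = (1361/π) × 0.492715 = 213.45 W/m².
Ratio Q̄_A / Q̄_B = 381.51 / 213.45 = 1.787.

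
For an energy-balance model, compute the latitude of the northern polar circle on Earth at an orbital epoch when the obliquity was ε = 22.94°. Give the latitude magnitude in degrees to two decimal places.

The polar circle is the lowest latitude that experiences at least one full rotation of continuous daylight at the northern-summer solstice; it lies at |ϕ| = 90° − ε = 90° − 22.94° = 67.06°.

67.06°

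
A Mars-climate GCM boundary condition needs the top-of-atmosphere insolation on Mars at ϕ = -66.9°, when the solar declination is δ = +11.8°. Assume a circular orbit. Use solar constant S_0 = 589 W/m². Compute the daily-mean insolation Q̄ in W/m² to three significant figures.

cos h₀ = −tan(-66.9°) tan(+11.800°) = 0.4898, h₀ = 1.0590 rad.
Bracket: h₀ sin ϕ sin δ + cos ϕ cos δ sin h₀ = 1.0590×-0.91982×0.20450 + 0.39234×0.97887×0.87184 = -0.199201 + 0.334830 = 0.135629.
Q̄ = (S_0/π) × [bracket] = (589/π) × 0.135629 = 25.43 W/m².

Q̄ ≈ 25.4 W/m²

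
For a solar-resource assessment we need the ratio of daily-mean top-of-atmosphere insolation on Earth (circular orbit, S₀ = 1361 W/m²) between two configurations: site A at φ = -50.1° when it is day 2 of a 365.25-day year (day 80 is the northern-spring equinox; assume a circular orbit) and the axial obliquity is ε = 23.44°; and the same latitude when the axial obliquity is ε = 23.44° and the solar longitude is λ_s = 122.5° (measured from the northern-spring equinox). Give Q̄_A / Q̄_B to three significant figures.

Q̄_A / Q̄_B ≈ 4.44

— Configuration A (φ=-50.1°):
Solar longitude: λ_s = 360° × (2 − 80)/365.25 = -76.879°, i.e. -76.879° + 360° = 283.121°.
sin δ = sin 23.44° × sin 283.121° = -0.38740, so δ = -22.793°.
cos H₀ = −tan(-50.1°) tan(-22.793°) = -0.5026, H₀ = 2.0974 rad.
Bracket: H₀ sin φ sin δ + cos φ cos δ sin H₀ = 2.0974×-0.76717×-0.38740 + 0.64145×0.92191×0.86453 = 0.623351 + 0.511248 = 1.134599.
Q̄ = (S₀/π) × [bracket] = (1361/π) × 1.134599 = 491.53 W/m².
— Configuration B (φ=-50.1°):
Solar declination: sin δ = sin ε · sin λ_s = sin 23.44° × sin 122.5° = 0.33549, so δ = +19.602°.
cos H₀ = −tan(-50.1°) tan(+19.602°) = 0.4259, H₀ = 1.1308 rad.
Bracket: H₀ sin φ sin δ + cos φ cos δ sin H₀ = 1.1308×-0.76717×0.33549 + 0.64145×0.94204×0.90476 = -0.291043 + 0.546721 = 0.255678.
Q̄ = (S₀/π) × [bracket] = (1361/π) × 0.255678 = 110.76 W/m².
Ratio Q̄_A / Q̄_B = 491.53 / 110.76 = 4.438.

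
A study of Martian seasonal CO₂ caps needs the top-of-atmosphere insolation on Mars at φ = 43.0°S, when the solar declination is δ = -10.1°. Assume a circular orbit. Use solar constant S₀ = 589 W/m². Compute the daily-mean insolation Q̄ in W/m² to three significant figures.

cos H₀ = −tan(-43.0°) tan(-10.100°) = -0.1661, H₀ = 1.7377 rad.
Bracket: H₀ sin φ sin δ + cos φ cos δ sin H₀ = 1.7377×-0.68200×-0.17537 + 0.73135×0.98450×0.98611 = 0.207833 + 0.710013 = 0.917846.
Q̄ = (S₀/π) × [bracket] = (589/π) × 0.917846 = 172.1 W/m².

Q̄ ≈ 172 W/m²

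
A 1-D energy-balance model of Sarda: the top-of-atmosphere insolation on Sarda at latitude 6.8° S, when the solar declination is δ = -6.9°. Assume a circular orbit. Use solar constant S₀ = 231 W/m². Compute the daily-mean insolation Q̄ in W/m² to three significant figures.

Q̄ ≈ 74.1 W/m²

cos H₀ = −tan(-6.8°) tan(-6.900°) = -0.0144, H₀ = 1.5852 rad.
Bracket: H₀ sin φ sin δ + cos φ cos δ sin H₀ = 1.5852×-0.11840×-0.12014 + 0.99297×0.99276×0.99990 = 0.022549 + 0.985682 = 1.008231.
Q̄ = (S₀/π) × [bracket] = (231/π) × 1.008231 = 74.13 W/m².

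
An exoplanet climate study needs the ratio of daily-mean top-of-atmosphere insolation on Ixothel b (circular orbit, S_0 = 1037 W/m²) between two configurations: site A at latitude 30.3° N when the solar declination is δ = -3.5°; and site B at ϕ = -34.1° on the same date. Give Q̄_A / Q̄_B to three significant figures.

Q̄_A / Q̄_B ≈ 0.924

— Configuration A (ϕ=+30.3°):
cos h₀ = −tan(+30.3°) tan(-3.500°) = 0.0357, h₀ = 1.5350 rad.
Bracket: h₀ sin ϕ sin δ + cos ϕ cos δ sin h₀ = 1.5350×0.50453×-0.06105 + 0.86340×0.99813×0.99936 = -0.047280 + 0.861234 = 0.813954.
Q̄ = (S_0/π) × [bracket] = (1037/π) × 0.813954 = 268.68 W/m².
— Configuration B (ϕ=-34.1°):
cos h₀ = −tan(-34.1°) tan(-3.500°) = -0.0414, h₀ = 1.6122 rad.
Bracket: h₀ sin ϕ sin δ + cos ϕ cos δ sin h₀ = 1.6122×-0.56064×-0.06105 + 0.82806×0.99813×0.99914 = 0.055181 + 0.825801 = 0.880982.
Q̄ = (S_0/π) × [bracket] = (1037/π) × 0.880982 = 290.80 W/m².
Ratio Q̄_A / Q̄_B = 268.68 / 290.80 = 0.9239.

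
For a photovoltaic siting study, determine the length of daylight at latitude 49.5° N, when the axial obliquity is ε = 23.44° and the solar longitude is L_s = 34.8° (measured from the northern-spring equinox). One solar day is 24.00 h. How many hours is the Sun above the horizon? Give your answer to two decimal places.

14.11 h

Solar declination: sin δ = sin ε · sin L_s = sin 23.44° × sin 34.8° = 0.22702, so δ = +13.122°.
cos h₀ = −tan ϕ · tan δ = −tan(+49.5°) × tan(+13.122°) = -0.2729, so h₀ = 1.8472 rad = 105.84°.
Daylight = 2h₀/(2π) × 24.00 h = (1.8472/π) × 24.00 = 14.11 h.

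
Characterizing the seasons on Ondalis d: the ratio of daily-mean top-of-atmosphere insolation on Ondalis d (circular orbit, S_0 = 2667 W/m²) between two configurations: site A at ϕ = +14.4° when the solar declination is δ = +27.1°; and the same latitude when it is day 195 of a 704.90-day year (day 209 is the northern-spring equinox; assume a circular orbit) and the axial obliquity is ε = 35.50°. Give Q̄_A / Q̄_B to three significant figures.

— Configuration A (ϕ=+14.4°):
cos h₀ = −tan(+14.4°) tan(+27.100°) = -0.1314, h₀ = 1.7026 rad.
Bracket: h₀ sin ϕ sin δ + cos ϕ cos δ sin h₀ = 1.7026×0.24869×0.45554 + 0.96858×0.89021×0.99133 = 0.192885 + 0.854764 = 1.047649.
Q̄ = (S_0/π) × [bracket] = (2667/π) × 1.047649 = 889.38 W/m².
— Configuration B (ϕ=+14.4°):
Solar longitude: L_s = 360° × (195 − 209)/704.90 = -7.150°, i.e. -7.150° + 360° = 352.850°.
sin δ = sin 35.50° × sin 352.850° = -0.07228, so δ = -4.145°.
cos h₀ = −tan(+14.4°) tan(-4.145°) = 0.0186, h₀ = 1.5522 rad.
Bracket: h₀ sin ϕ sin δ + cos ϕ cos δ sin h₀ = 1.5522×0.24869×-0.07228 + 0.96858×0.99738×0.99983 = -0.027901 + 0.965878 = 0.937977.
Q̄ = (S_0/π) × [bracket] = (2667/π) × 0.937977 = 796.28 W/m².
Ratio Q̄_A / Q̄_B = 889.38 / 796.28 = 1.117.

Q̄_A / Q̄_B ≈ 1.12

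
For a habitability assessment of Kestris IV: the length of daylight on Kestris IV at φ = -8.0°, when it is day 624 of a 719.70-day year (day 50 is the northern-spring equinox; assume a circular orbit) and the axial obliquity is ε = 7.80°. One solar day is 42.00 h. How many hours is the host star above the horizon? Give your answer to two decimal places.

21.25 h

Solar longitude: λ_s = 360° × (624 − 50)/719.70 = 287.120°.
sin δ = sin 7.80° × sin 287.120° = -0.12970, so δ = -7.452°.
cos H₀ = −tan φ · tan δ = −tan(-8.0°) × tan(-7.452°) = -0.0184, so H₀ = 1.5892 rad = 91.05°.
Daylight = 2H₀/(2π) × 42.00 h = (1.5892/π) × 42.00 = 21.25 h.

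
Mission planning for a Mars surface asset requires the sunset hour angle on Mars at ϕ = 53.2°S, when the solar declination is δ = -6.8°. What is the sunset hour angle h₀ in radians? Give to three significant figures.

cos h₀ = −tan ϕ · tan δ = −tan(-53.2°) × tan(-6.800°) = -0.1594, so h₀ = 1.7309 rad = 99.17°.

h₀ = 1.73 rad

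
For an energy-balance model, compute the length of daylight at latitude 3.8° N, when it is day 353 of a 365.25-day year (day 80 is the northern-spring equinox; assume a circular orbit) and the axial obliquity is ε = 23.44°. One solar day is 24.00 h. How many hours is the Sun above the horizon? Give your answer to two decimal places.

Solar longitude: λ_s = 360° × (353 − 80)/365.25 = 269.076°.
sin δ = sin 23.44° × sin 269.076° = -0.39774, so δ = -23.437°.
cos H₀ = −tan φ · tan δ = −tan(+3.8°) × tan(-23.437°) = 0.0288, so H₀ = 1.5420 rad = 88.35°.
Daylight = 2H₀/(2π) × 24.00 h = (1.5420/π) × 24.00 = 11.78 h.

11.78 h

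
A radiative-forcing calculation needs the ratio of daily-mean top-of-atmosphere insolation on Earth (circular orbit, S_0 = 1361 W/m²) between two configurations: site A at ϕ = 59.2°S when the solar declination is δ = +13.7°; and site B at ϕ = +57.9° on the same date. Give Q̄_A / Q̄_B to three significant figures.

— Configuration A (ϕ=-59.2°):
cos h₀ = −tan(-59.2°) tan(+13.700°) = 0.4089, h₀ = 1.1495 rad.
Bracket: h₀ sin ϕ sin δ + cos ϕ cos δ sin h₀ = 1.1495×-0.85896×0.23684 + 0.51204×0.97155×0.91256 = -0.233850 + 0.453973 = 0.220123.
Q̄ = (S_0/π) × [bracket] = (1361/π) × 0.220123 = 95.362 W/m².
— Configuration B (ϕ=+57.9°):
cos h₀ = −tan(+57.9°) tan(+13.700°) = -0.3886, h₀ = 1.9699 rad.
Bracket: h₀ sin ϕ sin δ + cos ϕ cos δ sin h₀ = 1.9699×0.84712×0.23684 + 0.53140×0.97155×0.92140 = 0.395225 + 0.475702 = 0.870927.
Q̄ = (S_0/π) × [bracket] = (1361/π) × 0.870927 = 377.30 W/m².
Ratio Q̄_A / Q̄_B = 95.362 / 377.30 = 0.2527.

Q̄_A / Q̄_B ≈ 0.253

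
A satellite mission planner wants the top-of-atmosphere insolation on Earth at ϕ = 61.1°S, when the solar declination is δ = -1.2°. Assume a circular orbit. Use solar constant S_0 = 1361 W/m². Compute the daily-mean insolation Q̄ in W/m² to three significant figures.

Q̄ ≈ 222 W/m²

cos h₀ = −tan(-61.1°) tan(-1.200°) = -0.0379, h₀ = 1.6088 rad.
Bracket: h₀ sin ϕ sin δ + cos ϕ cos δ sin h₀ = 1.6088×-0.87546×-0.02094 + 0.48328×0.99978×0.99928 = 0.029493 + 0.482826 = 0.512319.
Q̄ = (S_0/π) × [bracket] = (1361/π) × 0.512319 = 221.9 W/m².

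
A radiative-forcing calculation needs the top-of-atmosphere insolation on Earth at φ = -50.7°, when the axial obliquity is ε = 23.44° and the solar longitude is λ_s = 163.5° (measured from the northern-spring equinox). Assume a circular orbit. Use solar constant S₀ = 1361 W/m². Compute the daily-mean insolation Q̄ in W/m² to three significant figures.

Q̄ ≈ 216 W/m²

Solar declination: sin δ = sin ε · sin λ_s = sin 23.44° × sin 163.5° = 0.11298, so δ = +6.487°.
cos H₀ = −tan(-50.7°) tan(+6.487°) = 0.1389, H₀ = 1.4314 rad.
Bracket: H₀ sin φ sin δ + cos φ cos δ sin H₀ = 1.4314×-0.77384×0.11298 + 0.63338×0.99360×0.99030 = -0.125145 + 0.623222 = 0.498077.
Q̄ = (S₀/π) × [bracket] = (1361/π) × 0.498077 = 215.8 W/m².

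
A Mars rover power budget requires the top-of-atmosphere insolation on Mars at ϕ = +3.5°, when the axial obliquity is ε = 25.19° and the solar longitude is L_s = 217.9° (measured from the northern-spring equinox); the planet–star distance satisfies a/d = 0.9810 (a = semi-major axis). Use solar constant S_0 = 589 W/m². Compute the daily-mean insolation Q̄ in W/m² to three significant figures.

Q̄ ≈ 169 W/m²

Solar declination: sin δ = sin ε · sin L_s = sin 25.19° × sin 217.9° = -0.26145, so δ = -15.156°.
cos h₀ = −tan(+3.5°) tan(-15.156°) = 0.0166, h₀ = 1.5542 rad.
Bracket: h₀ sin ϕ sin δ + cos ϕ cos δ sin h₀ = 1.5542×0.06105×-0.26145 + 0.99813×0.96522×0.99986 = -0.024807 + 0.963280 = 0.938473.
Inverse-square distance factor (a/d)² = 0.9810² = 0.962361.
Q̄ = (S_0/π) × 0.962361 × [bracket] = (589/π) × 0.962361 × 0.938473 = 169.3 W/m².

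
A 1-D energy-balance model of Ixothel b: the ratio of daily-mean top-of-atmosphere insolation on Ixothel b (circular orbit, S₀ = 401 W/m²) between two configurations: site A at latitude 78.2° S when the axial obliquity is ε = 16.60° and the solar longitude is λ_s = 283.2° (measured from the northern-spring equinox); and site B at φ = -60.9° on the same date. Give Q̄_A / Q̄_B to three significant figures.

— Configuration A (φ=-78.2°):
Solar declination: sin δ = sin ε · sin λ_s = sin 16.60° × sin 283.2° = -0.27814, so δ = -16.149°.
cos H₀ = −tan(-78.2°) tan(-16.149°) = -1.3861 ≤ −1 ⇒ polar day, H₀ = π.
Bracket: H₀ sin φ sin δ + cos φ cos δ sin H₀ = 3.1416×-0.97887×-0.27814 + 0.20450×0.96054×0.00000 = 0.855341 + 0.000000 = 0.855341.
Q̄ = (S₀/π) × [bracket] = (401/π) × 0.855341 = 109.18 W/m².
— Configuration B (φ=-60.9°):
cos H₀ = −tan(-60.9°) tan(-16.149°) = -0.5202, H₀ = 2.1179 rad.
Bracket: H₀ sin φ sin δ + cos φ cos δ sin H₀ = 2.1179×-0.87377×-0.27814 + 0.48634×0.96054×0.85402 = 0.514714 + 0.398955 = 0.913669.
Q̄ = (S₀/π) × [bracket] = (401/π) × 0.913669 = 116.62 W/m².
Ratio Q̄_A / Q̄_B = 109.18 / 116.62 = 0.9362.

Q̄_A / Q̄_B ≈ 0.936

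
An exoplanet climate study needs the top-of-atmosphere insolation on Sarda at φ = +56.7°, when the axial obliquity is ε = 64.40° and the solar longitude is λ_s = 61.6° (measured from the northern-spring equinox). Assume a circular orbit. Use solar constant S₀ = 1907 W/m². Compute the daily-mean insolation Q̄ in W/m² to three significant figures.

Solar declination: sin δ = sin ε · sin λ_s = sin 64.40° × sin 61.6° = 0.79330, so δ = +52.495°.
cos H₀ = −tan(+56.7°) tan(+52.495°) = -1.9836 ≤ −1 ⇒ polar day, H₀ = π.
Bracket: H₀ sin φ sin δ + cos φ cos δ sin H₀ = 3.1416×0.83581×0.79330 + 0.54902×0.60884×0.00000 = 2.083032 + 0.000000 = 2.083032.
Q̄ = (S₀/π) × [bracket] = (1907/π) × 2.083032 = 1264 W/m².

Q̄ ≈ 1.26e+03 W/m²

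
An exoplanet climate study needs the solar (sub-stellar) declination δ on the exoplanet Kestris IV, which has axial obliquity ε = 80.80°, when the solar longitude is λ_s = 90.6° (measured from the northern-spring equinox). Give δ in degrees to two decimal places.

sin δ = sin ε · sin λ_s = sin 80.80° × sin 90.6° = 0.987082.
δ = arcsin(0.987082) = +80.78°.

δ = +80.78°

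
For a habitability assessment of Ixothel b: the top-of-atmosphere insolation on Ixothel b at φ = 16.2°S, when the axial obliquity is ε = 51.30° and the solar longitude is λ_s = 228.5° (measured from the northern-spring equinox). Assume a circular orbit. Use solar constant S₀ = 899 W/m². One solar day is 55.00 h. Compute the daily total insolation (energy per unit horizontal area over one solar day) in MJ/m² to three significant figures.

Solar declination: sin δ = sin ε · sin λ_s = sin 51.30° × sin 228.5° = -0.58451, so δ = -35.768°.
cos H₀ = −tan(-16.2°) tan(-35.768°) = -0.2093, H₀ = 1.7816 rad.
Bracket: H₀ sin φ sin δ + cos φ cos δ sin H₀ = 1.7816×-0.27899×-0.58451 + 0.96029×0.81139×0.97785 = 0.290530 + 0.761911 = 1.052441.
Q̄ = (S₀/π) × [bracket] = (899/π) × 1.052441 = 301.17 W/m².
Daily total = Q̄ × 55.00 h × 3600 s/h = 301.17 × 55.00 × 3600 / 10⁶ = 59.63 MJ/m².

59.6 MJ/m²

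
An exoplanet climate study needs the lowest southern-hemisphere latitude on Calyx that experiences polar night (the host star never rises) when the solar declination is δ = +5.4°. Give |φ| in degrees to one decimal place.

|φ| = 84.6°

Polar night requires cos H₀ = −tan φ tan δ ≥ 1, i.e. tan φ tan δ ≤ −1.
The boundary is |tan φ| · |tan δ| = 1, so |φ| = 90° − |δ| = 90° − 5.4° = 84.6° in the southern hemisphere.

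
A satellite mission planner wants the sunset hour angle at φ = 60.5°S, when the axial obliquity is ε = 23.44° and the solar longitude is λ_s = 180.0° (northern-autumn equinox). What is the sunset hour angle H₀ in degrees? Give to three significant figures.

Solar declination: sin δ = sin ε · sin λ_s = sin 23.44° × sin 180.0° = 0.00000, so δ = +0.000°.
cos H₀ = −tan φ · tan δ = −tan(-60.5°) × tan(+0.000°) = 0.0000, so H₀ = 1.5708 rad = 90.00°.

H₀ = 90.0°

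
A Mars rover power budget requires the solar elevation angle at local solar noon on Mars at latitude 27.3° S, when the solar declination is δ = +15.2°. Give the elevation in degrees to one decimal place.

At local noon the hour angle is zero, so the zenith angle equals |ϕ − δ| = |-27.3° − (+15.200°)| = 42.500°.
Elevation = 90° − 42.500° = 47.5°.

47.5°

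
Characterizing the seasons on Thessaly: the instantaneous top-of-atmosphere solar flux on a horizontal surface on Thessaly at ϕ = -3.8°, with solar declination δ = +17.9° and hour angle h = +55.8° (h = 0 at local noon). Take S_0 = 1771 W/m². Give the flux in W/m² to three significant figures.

cos θ_z = sin ϕ sin δ + cos ϕ cos δ cos h = -0.020370 + 0.533699 = 0.513329.
Flux = S_0 · cos θ_z = 1771 × 0.513329 = 909.1 W/m².

909 W/m²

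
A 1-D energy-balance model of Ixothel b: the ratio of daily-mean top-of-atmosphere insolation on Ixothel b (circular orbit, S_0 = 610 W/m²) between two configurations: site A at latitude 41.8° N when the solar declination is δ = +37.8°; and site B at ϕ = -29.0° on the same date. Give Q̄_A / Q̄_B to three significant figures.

Q̄_A / Q̄_B ≈ 4.77

— Configuration A (ϕ=+41.8°):
cos h₀ = −tan(+41.8°) tan(+37.800°) = -0.6935, h₀ = 2.3372 rad.
Bracket: h₀ sin ϕ sin δ + cos ϕ cos δ sin h₀ = 2.3372×0.66653×0.61291 + 0.74548×0.79016×0.72042 = 0.954800 + 0.424362 = 1.379162.
Q̄ = (S_0/π) × [bracket] = (610/π) × 1.379162 = 267.79 W/m².
— Configuration B (ϕ=-29.0°):
cos h₀ = −tan(-29.0°) tan(+37.800°) = 0.4300, h₀ = 1.1263 rad.
Bracket: h₀ sin ϕ sin δ + cos ϕ cos δ sin h₀ = 1.1263×-0.48481×0.61291 + 0.87462×0.79016×0.90284 = -0.334674 + 0.623943 = 0.289269.
Q̄ = (S_0/π) × [bracket] = (610/π) × 0.289269 = 56.167 W/m².
Ratio Q̄_A / Q̄_B = 267.79 / 56.167 = 4.768.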